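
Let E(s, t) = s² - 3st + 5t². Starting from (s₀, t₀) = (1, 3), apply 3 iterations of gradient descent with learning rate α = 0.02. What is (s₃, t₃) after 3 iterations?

∇E = (2s - 3t, -3s + 10t)
(s₁, t₁) = (1, 3) − 0.02·(-7, 27) = (1.14, 2.46)
(s₂, t₂) = (1.14, 2.46) − 0.02·(-5.1, 21.18) = (1.242, 2.0364)
(s₃, t₃) = (1.242, 2.0364) − 0.02·(-3.6252, 16.638) = (1.314504, 1.70364)

(1.314504, 1.70364)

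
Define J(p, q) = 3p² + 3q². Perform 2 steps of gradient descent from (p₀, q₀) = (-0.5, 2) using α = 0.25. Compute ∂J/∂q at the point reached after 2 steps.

∇J = (6p, 6q)
Step 1: at (-0.5, 2), ∇J = (-3, 12) → (-0.5, 2) − 0.25·(-3, 12) = (0.25, -1)
Step 2: at (0.25, -1), ∇J = (1.5, -6) → (0.25, -1) − 0.25·(1.5, -6) = (-0.125, 0.5)
∂J/∂q at (-0.125, 0.5) = 3

3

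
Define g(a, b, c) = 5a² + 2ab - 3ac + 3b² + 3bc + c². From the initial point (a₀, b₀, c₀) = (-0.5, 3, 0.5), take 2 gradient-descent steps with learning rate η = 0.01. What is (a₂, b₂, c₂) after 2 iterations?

∇g = (10a + 2b - 3c, 2a + 6b + 3c, -3a + 3b + 2c)
(a₁, b₁, c₁) = (-0.5, 3, 0.5) − 0.01·(-0.5, 18.5, 11.5) = (-0.495, 2.815, 0.385)
(a₂, b₂, c₂) = (-0.495, 2.815, 0.385) − 0.01·(-0.475, 17.055, 10.7) = (-0.49025, 2.64445, 0.278)

(-0.49025, 2.64445, 0.278)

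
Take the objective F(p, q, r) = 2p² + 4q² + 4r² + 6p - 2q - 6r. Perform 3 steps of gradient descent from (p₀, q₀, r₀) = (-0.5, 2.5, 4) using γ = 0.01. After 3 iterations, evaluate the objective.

32.462703163392

∇F = (4p + 6, 8q - 2, 8r - 6)
(p₁, q₁, r₁) = (-0.5, 2.5, 4) − 0.01·(4, 18, 26) = (-0.54, 2.32, 3.74)
(p₂, q₂, r₂) = (-0.54, 2.32, 3.74) − 0.01·(3.84, 16.56, 23.92) = (-0.5784, 2.1544, 3.5008)
(p₃, q₃, r₃) = (-0.5784, 2.1544, 3.5008) − 0.01·(3.6864, 15.2352, 22.0064) = (-0.615264, 2.002048, 3.280736)
F(-0.615264, 2.002048, 3.280736) = 32.462703163392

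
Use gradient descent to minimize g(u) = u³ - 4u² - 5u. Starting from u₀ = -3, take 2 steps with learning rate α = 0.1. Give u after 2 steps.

-30.508

g′(u) = 3u² - 8u - 5
Step 1: g′(-3) = 46; u₁ = -3 − 0.1·46 = -7.6
Step 2: g′(-7.6) = 229.08; u₂ = -7.6 − 0.1·229.08 = -30.508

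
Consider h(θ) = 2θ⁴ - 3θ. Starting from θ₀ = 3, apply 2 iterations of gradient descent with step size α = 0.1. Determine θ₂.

4884.7896

h′(θ) = 8θ³ - 3
Step 1: h′(3) = 213; θ₁ = 3 − 0.1·213 = -18.3
Step 2: h′(-18.3) = -49030.896; θ₂ = -18.3 − 0.1·(-49030.896) = 4884.7896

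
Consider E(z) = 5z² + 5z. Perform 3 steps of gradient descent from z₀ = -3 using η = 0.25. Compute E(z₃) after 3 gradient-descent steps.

354.70703125

E′(z) = 10z + 5
z₁ = -3 − 0.25·(-25) = 3.25
z₂ = 3.25 − 0.25·37.5 = -6.125
z₃ = -6.125 − 0.25·(-56.25) = 7.9375
E(7.9375) = 354.70703125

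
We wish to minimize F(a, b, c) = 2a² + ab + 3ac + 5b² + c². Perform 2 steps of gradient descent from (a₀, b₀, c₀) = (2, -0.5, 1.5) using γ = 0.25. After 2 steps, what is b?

-0.125

∇F = (4a + b + 3c, a + 10b, 3a + 2c)
(a₁, b₁, c₁) = (2, -0.5, 1.5) − 0.25·(12, -3, 9) = (-1, 0.25, -0.75)
(a₂, b₂, c₂) = (-1, 0.25, -0.75) − 0.25·(-6, 1.5, -4.5) = (0.5, -0.125, 0.375)
b = -0.125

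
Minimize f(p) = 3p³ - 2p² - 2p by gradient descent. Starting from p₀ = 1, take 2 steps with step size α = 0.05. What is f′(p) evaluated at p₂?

f′(p) = 9p² - 4p - 2
Step 1: f′(1) = 3; p₁ = 1 − 0.05·3 = 0.85
Step 2: f′(0.85) = 1.1025; p₂ = 0.85 − 0.05·1.1025 = 0.794875
f′(p) at (0.794875) = 0.506936390625

0.506936390625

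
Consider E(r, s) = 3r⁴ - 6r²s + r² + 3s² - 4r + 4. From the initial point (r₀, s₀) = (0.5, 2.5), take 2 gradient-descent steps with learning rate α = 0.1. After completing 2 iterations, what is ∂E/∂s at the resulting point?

-261.234629415

∇E = (12r³ - 12rs + 2r - 4, -6r² + 6s)
(r₁, s₁) = (0.5, 2.5) − 0.1·(-16.5, 13.5) = (2.15, 1.15)
(r₂, s₂) = (2.15, 1.15) − 0.1·(89.8905, -20.835) = (-6.83905, 3.2335)
∂E/∂s at (-6.83905, 3.2335) = -261.234629415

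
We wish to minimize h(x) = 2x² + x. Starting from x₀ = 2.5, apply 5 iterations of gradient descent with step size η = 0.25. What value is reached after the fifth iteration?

h′(x) = 4x + 1
Step 1: h′(2.5) = 11; x₁ = 2.5 − 0.25·11 = -0.25
Step 2: h′(-0.25) = 0; x₂ = -0.25 − 0.25·0 = -0.25
Step 3: h′(-0.25) = 0; x₃ = -0.25 − 0.25·0 = -0.25
Step 4: h′(-0.25) = 0; x₄ = -0.25 − 0.25·0 = -0.25
Step 5: h′(-0.25) = 0; x₅ = -0.25 − 0.25·0 = -0.25

-0.25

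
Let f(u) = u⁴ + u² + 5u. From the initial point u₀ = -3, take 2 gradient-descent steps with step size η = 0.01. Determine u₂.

f′(u) = 4u³ + 2u + 5
Step 1: f′(-3) = -109; u₁ = -3 − 0.01·(-109) = -1.91
Step 2: f′(-1.91) = -26.691484; u₂ = -1.91 − 0.01·(-26.691484) = -1.64308516

-1.64308516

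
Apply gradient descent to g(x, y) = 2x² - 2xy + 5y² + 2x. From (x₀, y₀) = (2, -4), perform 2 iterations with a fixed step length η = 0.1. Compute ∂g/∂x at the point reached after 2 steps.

∇g = (4x - 2y + 2, -2x + 10y)
(x₁, y₁) = (2, -4) − 0.1·(18, -44) = (0.2, 0.4)
(x₂, y₂) = (0.2, 0.4) − 0.1·(2, 3.6) = (0, 0.04)
∂g/∂x at (0, 0.04) = 1.92

1.92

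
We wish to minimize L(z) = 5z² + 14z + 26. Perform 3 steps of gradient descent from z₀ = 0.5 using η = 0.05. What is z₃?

L′(z) = 10z + 14
z₁ = 0.5 − 0.05·19 = -0.45
z₂ = -0.45 − 0.05·9.5 = -0.925
z₃ = -0.925 − 0.05·4.75 = -1.1625

-1.1625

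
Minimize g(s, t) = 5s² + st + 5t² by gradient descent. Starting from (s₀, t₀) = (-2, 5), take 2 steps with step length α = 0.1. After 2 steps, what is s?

-0.02

∇g = (10s + t, s + 10t)
(s₁, t₁) = (-2, 5) − 0.1·(-15, 48) = (-0.5, 0.2)
(s₂, t₂) = (-0.5, 0.2) − 0.1·(-4.8, 1.5) = (-0.02, 0.05)
s = -0.02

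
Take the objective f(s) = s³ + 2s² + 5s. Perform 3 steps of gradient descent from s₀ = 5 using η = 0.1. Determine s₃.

-43.4

f′(s) = 3s² + 4s + 5
Step 1: f′(5) = 100; s₁ = 5 − 0.1·100 = -5
Step 2: f′(-5) = 60; s₂ = -5 − 0.1·60 = -11
Step 3: f′(-11) = 324; s₃ = -11 − 0.1·324 = -43.4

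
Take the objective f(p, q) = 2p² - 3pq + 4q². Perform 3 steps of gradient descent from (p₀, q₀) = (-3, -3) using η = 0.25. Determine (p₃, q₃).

∇f = (4p - 3q, -3p + 8q)
Step 1: at (-3, -3), ∇f = (-3, -15) → (-3, -3) − 0.25·(-3, -15) = (-2.25, 0.75)
Step 2: at (-2.25, 0.75), ∇f = (-11.25, 12.75) → (-2.25, 0.75) − 0.25·(-11.25, 12.75) = (0.5625, -2.4375)
Step 3: at (0.5625, -2.4375), ∇f = (9.5625, -21.1875) → (0.5625, -2.4375) − 0.25·(9.5625, -21.1875) = (-1.828125, 2.859375)

(-1.828125, 2.859375)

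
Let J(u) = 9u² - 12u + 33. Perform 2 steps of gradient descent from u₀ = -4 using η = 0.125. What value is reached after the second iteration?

J′(u) = 18u - 12
Step 1: J′(-4) = -84; u₁ = -4 − 0.125·(-84) = 6.5
Step 2: J′(6.5) = 105; u₂ = 6.5 − 0.125·105 = -6.625

-6.625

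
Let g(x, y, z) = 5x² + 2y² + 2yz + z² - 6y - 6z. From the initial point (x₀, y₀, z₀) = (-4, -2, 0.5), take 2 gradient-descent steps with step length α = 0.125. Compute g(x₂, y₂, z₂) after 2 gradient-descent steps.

-8.052734375

∇g = (10x, 4y + 2z - 6, 2y + 2z - 6)
(x₁, y₁, z₁) = (-4, -2, 0.5) − 0.125·(-40, -13, -9) = (1, -0.375, 1.625)
(x₂, y₂, z₂) = (1, -0.375, 1.625) − 0.125·(10, -4.25, -3.5) = (-0.25, 0.15625, 2.0625)
g(-0.25, 0.15625, 2.0625) = -8.052734375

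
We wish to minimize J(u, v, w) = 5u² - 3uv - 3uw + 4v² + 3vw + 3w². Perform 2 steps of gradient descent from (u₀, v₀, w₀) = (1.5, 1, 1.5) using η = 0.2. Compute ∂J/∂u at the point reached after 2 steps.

-5.76

∇J = (10u - 3v - 3w, -3u + 8v + 3w, -3u + 3v + 6w)
Step 1: at (1.5, 1, 1.5), ∇J = (7.5, 8, 7.5) → (1.5, 1, 1.5) − 0.2·(7.5, 8, 7.5) = (0, -0.6, 0)
Step 2: at (0, -0.6, 0), ∇J = (1.8, -4.8, -1.8) → (0, -0.6, 0) − 0.2·(1.8, -4.8, -1.8) = (-0.36, 0.36, 0.36)
∂J/∂u at (-0.36, 0.36, 0.36) = -5.76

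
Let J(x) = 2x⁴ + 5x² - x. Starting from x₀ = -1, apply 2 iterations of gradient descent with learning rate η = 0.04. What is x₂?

-0.09957632

J′(x) = 8x³ + 10x - 1
Step 1: J′(-1) = -19; x₁ = -1 − 0.04·(-19) = -0.24
Step 2: J′(-0.24) = -3.510592; x₂ = -0.24 − 0.04·(-3.510592) = -0.09957632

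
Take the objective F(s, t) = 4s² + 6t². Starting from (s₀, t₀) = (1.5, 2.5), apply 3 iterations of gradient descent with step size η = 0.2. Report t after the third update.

-6.86

∇F = (8s, 12t)
(s₁, t₁) = (1.5, 2.5) − 0.2·(12, 30) = (-0.9, -3.5)
(s₂, t₂) = (-0.9, -3.5) − 0.2·(-7.2, -42) = (0.54, 4.9)
(s₃, t₃) = (0.54, 4.9) − 0.2·(4.32, 58.8) = (-0.324, -6.86)
t = -6.86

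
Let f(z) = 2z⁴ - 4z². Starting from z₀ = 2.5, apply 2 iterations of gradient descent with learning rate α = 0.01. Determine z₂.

f′(z) = 8z³ - 8z
Step 1: f′(2.5) = 105; z₁ = 2.5 − 0.01·105 = 1.45
Step 2: f′(1.45) = 12.789; z₂ = 1.45 − 0.01·12.789 = 1.32211

1.32211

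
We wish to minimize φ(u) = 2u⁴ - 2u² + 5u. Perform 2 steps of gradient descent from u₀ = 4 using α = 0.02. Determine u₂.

28.30515328

φ′(u) = 8u³ - 4u + 5
u₁ = 4 − 0.02·501 = -6.02
u₂ = -6.02 − 0.02·(-1716.257664) = 28.30515328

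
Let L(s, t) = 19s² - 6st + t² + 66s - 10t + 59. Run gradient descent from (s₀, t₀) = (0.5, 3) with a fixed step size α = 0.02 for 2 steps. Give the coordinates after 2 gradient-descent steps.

(-1.1448, 3.1136)

∇L = (38s - 6t + 66, -6s + 2t - 10)
(s₁, t₁) = (0.5, 3) − 0.02·(67, -7) = (-0.84, 3.14)
(s₂, t₂) = (-0.84, 3.14) − 0.02·(15.24, 1.32) = (-1.1448, 3.1136)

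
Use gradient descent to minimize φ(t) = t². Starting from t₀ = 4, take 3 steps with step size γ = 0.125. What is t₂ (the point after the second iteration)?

φ′(t) = 2t
Step 1: φ′(4) = 8; t₁ = 4 − 0.125·8 = 3
Step 2: φ′(3) = 6; t₂ = 3 − 0.125·6 = 2.25

2.25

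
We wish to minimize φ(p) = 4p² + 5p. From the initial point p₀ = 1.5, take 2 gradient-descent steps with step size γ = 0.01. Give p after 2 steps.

φ′(p) = 8p + 5
Step 1: φ′(1.5) = 17; p₁ = 1.5 − 0.01·17 = 1.33
Step 2: φ′(1.33) = 15.64; p₂ = 1.33 − 0.01·15.64 = 1.1736

1.1736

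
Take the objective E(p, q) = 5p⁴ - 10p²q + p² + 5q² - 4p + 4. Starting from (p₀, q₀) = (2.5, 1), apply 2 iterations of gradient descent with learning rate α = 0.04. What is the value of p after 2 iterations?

∇E = (20p³ - 20pq + 2p - 4, -10p² + 10q)
Step 1: at (2.5, 1), ∇E = (263.5, -52.5) → (2.5, 1) − 0.04·(263.5, -52.5) = (-8.04, 3.1)
Step 2: at (-8.04, 3.1), ∇E = (-9915.96928, -615.416) → (-8.04, 3.1) − 0.04·(-9915.96928, -615.416) = (388.5987712, 27.71664)
p = 388.5987712

388.5987712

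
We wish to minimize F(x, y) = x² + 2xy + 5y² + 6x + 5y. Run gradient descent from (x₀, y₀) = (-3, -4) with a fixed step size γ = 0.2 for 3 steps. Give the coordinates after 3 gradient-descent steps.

∇F = (2x + 2y + 6, 2x + 10y + 5)
(x₁, y₁) = (-3, -4) − 0.2·(-8, -41) = (-1.4, 4.2)
(x₂, y₂) = (-1.4, 4.2) − 0.2·(11.6, 44.2) = (-3.72, -4.64)
(x₃, y₃) = (-3.72, -4.64) − 0.2·(-10.72, -48.84) = (-1.576, 5.128)

(-1.576, 5.128)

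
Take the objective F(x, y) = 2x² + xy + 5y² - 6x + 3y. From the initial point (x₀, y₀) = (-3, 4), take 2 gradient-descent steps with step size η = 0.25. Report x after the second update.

3

∇F = (4x + y - 6, x + 10y + 3)
Step 1: at (-3, 4), ∇F = (-14, 40) → (-3, 4) − 0.25·(-14, 40) = (0.5, -6)
Step 2: at (0.5, -6), ∇F = (-10, -56.5) → (0.5, -6) − 0.25·(-10, -56.5) = (3, 8.125)
x = 3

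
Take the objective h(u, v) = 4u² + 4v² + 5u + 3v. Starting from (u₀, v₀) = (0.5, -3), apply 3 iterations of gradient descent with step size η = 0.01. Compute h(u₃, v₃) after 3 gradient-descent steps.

17.657331918848

∇h = (8u + 5, 8v + 3)
Step 1: at (0.5, -3), ∇h = (9, -21) → (0.5, -3) − 0.01·(9, -21) = (0.41, -2.79)
Step 2: at (0.41, -2.79), ∇h = (8.28, -19.32) → (0.41, -2.79) − 0.01·(8.28, -19.32) = (0.3272, -2.5968)
Step 3: at (0.3272, -2.5968), ∇h = (7.6176, -17.7744) → (0.3272, -2.5968) − 0.01·(7.6176, -17.7744) = (0.251024, -2.419056)
h(0.251024, -2.419056) = 17.657331918848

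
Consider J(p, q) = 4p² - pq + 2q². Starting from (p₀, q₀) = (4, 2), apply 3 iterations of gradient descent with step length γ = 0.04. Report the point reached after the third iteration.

∇J = (8p - q, -p + 4q)
Step 1: at (4, 2), ∇J = (30, 4) → (4, 2) − 0.04·(30, 4) = (2.8, 1.84)
Step 2: at (2.8, 1.84), ∇J = (20.56, 4.56) → (2.8, 1.84) − 0.04·(20.56, 4.56) = (1.9776, 1.6576)
Step 3: at (1.9776, 1.6576), ∇J = (14.1632, 4.6528) → (1.9776, 1.6576) − 0.04·(14.1632, 4.6528) = (1.411072, 1.471488)

(1.411072, 1.471488)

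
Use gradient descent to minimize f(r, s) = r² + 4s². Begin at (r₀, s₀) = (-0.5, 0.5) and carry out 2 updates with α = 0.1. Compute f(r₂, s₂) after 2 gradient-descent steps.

∇f = (2r, 8s)
(r₁, s₁) = (-0.5, 0.5) − 0.1·(-1, 4) = (-0.4, 0.1)
(r₂, s₂) = (-0.4, 0.1) − 0.1·(-0.8, 0.8) = (-0.32, 0.02)
f(-0.32, 0.02) = 0.104

0.104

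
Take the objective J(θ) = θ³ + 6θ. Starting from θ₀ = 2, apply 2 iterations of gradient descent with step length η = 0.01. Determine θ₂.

J′(θ) = 3θ² + 6
Step 1: J′(2) = 18; θ₁ = 2 − 0.01·18 = 1.82
Step 2: J′(1.82) = 15.9372; θ₂ = 1.82 − 0.01·15.9372 = 1.660628

1.660628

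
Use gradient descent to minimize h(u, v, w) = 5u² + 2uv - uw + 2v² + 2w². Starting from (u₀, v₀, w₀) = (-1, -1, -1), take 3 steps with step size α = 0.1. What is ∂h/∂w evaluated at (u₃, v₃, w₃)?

∇h = (10u + 2v - w, 2u + 4v, -u + 4w)
(u₁, v₁, w₁) = (-1, -1, -1) − 0.1·(-11, -6, -3) = (0.1, -0.4, -0.7)
(u₂, v₂, w₂) = (0.1, -0.4, -0.7) − 0.1·(0.9, -1.4, -2.9) = (0.01, -0.26, -0.41)
(u₃, v₃, w₃) = (0.01, -0.26, -0.41) − 0.1·(-0.01, -1.02, -1.65) = (0.011, -0.158, -0.245)
∂h/∂w at (0.011, -0.158, -0.245) = -0.991

-0.991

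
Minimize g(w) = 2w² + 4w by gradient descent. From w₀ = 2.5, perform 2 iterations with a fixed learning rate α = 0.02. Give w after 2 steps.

1.9624

g′(w) = 4w + 4
Step 1: g′(2.5) = 14; w₁ = 2.5 − 0.02·14 = 2.22
Step 2: g′(2.22) = 12.88; w₂ = 2.22 − 0.02·12.88 = 1.9624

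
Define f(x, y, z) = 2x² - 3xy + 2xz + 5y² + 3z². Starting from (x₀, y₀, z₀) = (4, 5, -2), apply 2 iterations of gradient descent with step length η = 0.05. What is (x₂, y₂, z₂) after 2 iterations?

∇f = (4x - 3y + 2z, -3x + 10y, 2x + 6z)
Step 1: at (4, 5, -2), ∇f = (-3, 38, -4) → (4, 5, -2) − 0.05·(-3, 38, -4) = (4.15, 3.1, -1.8)
Step 2: at (4.15, 3.1, -1.8), ∇f = (3.7, 18.55, -2.5) → (4.15, 3.1, -1.8) − 0.05·(3.7, 18.55, -2.5) = (3.965, 2.1725, -1.675)

(3.965, 2.1725, -1.675)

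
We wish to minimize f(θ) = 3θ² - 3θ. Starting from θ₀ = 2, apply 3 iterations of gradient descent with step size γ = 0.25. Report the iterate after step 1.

f′(θ) = 6θ - 3
θ₁ = 2 − 0.25·9 = -0.25

-0.25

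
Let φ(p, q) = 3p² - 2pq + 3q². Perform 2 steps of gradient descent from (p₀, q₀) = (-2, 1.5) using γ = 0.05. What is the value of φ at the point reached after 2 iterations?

3.2776

∇φ = (6p - 2q, -2p + 6q)
(p₁, q₁) = (-2, 1.5) − 0.05·(-15, 13) = (-1.25, 0.85)
(p₂, q₂) = (-1.25, 0.85) − 0.05·(-9.2, 7.6) = (-0.79, 0.47)
φ(-0.79, 0.47) = 3.2776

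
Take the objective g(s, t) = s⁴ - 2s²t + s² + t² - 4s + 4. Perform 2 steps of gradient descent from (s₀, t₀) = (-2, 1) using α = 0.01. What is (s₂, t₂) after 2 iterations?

(-1.48796672, 1.095248)

∇g = (4s³ - 4st + 2s - 4, -2s² + 2t)
(s₁, t₁) = (-2, 1) − 0.01·(-32, -6) = (-1.68, 1.06)
(s₂, t₂) = (-1.68, 1.06) − 0.01·(-19.203328, -3.5248) = (-1.48796672, 1.095248)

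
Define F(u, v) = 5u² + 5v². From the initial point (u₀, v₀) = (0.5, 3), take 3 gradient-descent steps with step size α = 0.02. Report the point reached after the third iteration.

(0.256, 1.536)

∇F = (10u, 10v)
Step 1: at (0.5, 3), ∇F = (5, 30) → (0.5, 3) − 0.02·(5, 30) = (0.4, 2.4)
Step 2: at (0.4, 2.4), ∇F = (4, 24) → (0.4, 2.4) − 0.02·(4, 24) = (0.32, 1.92)
Step 3: at (0.32, 1.92), ∇F = (3.2, 19.2) → (0.32, 1.92) − 0.02·(3.2, 19.2) = (0.256, 1.536)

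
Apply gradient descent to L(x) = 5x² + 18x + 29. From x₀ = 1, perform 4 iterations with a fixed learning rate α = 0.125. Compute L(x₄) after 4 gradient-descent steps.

L′(x) = 10x + 18
x₁ = 1 − 0.125·28 = -2.5
x₂ = -2.5 − 0.125·(-7) = -1.625
x₃ = -1.625 − 0.125·1.75 = -1.84375
x₄ = -1.84375 − 0.125·(-0.4375) = -1.7890625
L(-1.7890625) = 12.80059814453125

12.80059814453125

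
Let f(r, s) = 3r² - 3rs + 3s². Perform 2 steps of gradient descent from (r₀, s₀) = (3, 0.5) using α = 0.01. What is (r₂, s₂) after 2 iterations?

(2.6817, 0.61145)

∇f = (6r - 3s, -3r + 6s)
(r₁, s₁) = (3, 0.5) − 0.01·(16.5, -6) = (2.835, 0.56)
(r₂, s₂) = (2.835, 0.56) − 0.01·(15.33, -5.145) = (2.6817, 0.61145)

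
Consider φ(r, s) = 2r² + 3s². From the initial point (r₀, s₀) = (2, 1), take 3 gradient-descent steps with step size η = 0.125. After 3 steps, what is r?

∇φ = (4r, 6s)
Step 1: at (2, 1), ∇φ = (8, 6) → (2, 1) − 0.125·(8, 6) = (1, 0.25)
Step 2: at (1, 0.25), ∇φ = (4, 1.5) → (1, 0.25) − 0.125·(4, 1.5) = (0.5, 0.0625)
Step 3: at (0.5, 0.0625), ∇φ = (2, 0.375) → (0.5, 0.0625) − 0.125·(2, 0.375) = (0.25, 0.015625)
r = 0.25

0.25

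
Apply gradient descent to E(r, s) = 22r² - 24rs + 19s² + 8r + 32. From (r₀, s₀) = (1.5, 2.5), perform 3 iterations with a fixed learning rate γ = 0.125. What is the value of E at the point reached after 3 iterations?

834406.57147216796875

∇E = (44r - 24s + 8, -24r + 38s)
(r₁, s₁) = (1.5, 2.5) − 0.125·(14, 59) = (-0.25, -4.875)
(r₂, s₂) = (-0.25, -4.875) − 0.125·(114, -179.25) = (-14.5, 17.53125)
(r₃, s₃) = (-14.5, 17.53125) − 0.125·(-1050.75, 1014.1875) = (116.84375, -109.2421875)
E(116.84375, -109.2421875) = 834406.57147216796875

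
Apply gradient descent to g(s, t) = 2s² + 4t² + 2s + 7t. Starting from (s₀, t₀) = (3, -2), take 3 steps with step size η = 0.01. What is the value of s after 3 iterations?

2.596576

∇g = (4s + 2, 8t + 7)
Step 1: at (3, -2), ∇g = (14, -9) → (3, -2) − 0.01·(14, -9) = (2.86, -1.91)
Step 2: at (2.86, -1.91), ∇g = (13.44, -8.28) → (2.86, -1.91) − 0.01·(13.44, -8.28) = (2.7256, -1.8272)
Step 3: at (2.7256, -1.8272), ∇g = (12.9024, -7.6176) → (2.7256, -1.8272) − 0.01·(12.9024, -7.6176) = (2.596576, -1.751024)
s = 2.596576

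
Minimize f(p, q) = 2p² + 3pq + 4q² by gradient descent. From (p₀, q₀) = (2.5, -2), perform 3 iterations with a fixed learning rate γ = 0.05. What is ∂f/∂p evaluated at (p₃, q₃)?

∇f = (4p + 3q, 3p + 8q)
Step 1: at (2.5, -2), ∇f = (4, -8.5) → (2.5, -2) − 0.05·(4, -8.5) = (2.3, -1.575)
Step 2: at (2.3, -1.575), ∇f = (4.475, -5.7) → (2.3, -1.575) − 0.05·(4.475, -5.7) = (2.07625, -1.29)
Step 3: at (2.07625, -1.29), ∇f = (4.435, -4.09125) → (2.07625, -1.29) − 0.05·(4.435, -4.09125) = (1.8545, -1.0854375)
∂f/∂p at (1.8545, -1.0854375) = 4.1616875

4.1616875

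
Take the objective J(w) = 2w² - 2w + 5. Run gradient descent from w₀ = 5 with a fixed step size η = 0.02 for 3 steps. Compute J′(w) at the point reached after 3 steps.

J′(w) = 4w - 2
Step 1: J′(5) = 18; w₁ = 5 − 0.02·18 = 4.64
Step 2: J′(4.64) = 16.56; w₂ = 4.64 − 0.02·16.56 = 4.3088
Step 3: J′(4.3088) = 15.2352; w₃ = 4.3088 − 0.02·15.2352 = 4.004096
J′(w) at (4.004096) = 14.016384

14.016384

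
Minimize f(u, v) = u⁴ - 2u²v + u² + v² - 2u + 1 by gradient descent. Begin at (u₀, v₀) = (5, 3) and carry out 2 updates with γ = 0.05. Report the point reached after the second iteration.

(1019.9488, 34.956)

∇f = (4u³ - 4uv + 2u - 2, -2u² + 2v)
Step 1: at (5, 3), ∇f = (448, -44) → (5, 3) − 0.05·(448, -44) = (-17.4, 5.2)
Step 2: at (-17.4, 5.2), ∇f = (-20746.976, -595.12) → (-17.4, 5.2) − 0.05·(-20746.976, -595.12) = (1019.9488, 34.956)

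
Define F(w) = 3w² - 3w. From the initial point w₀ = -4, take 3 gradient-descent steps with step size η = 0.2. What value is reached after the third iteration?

F′(w) = 6w - 3
Step 1: F′(-4) = -27; w₁ = -4 − 0.2·(-27) = 1.4
Step 2: F′(1.4) = 5.4; w₂ = 1.4 − 0.2·5.4 = 0.32
Step 3: F′(0.32) = -1.08; w₃ = 0.32 − 0.2·(-1.08) = 0.536

0.536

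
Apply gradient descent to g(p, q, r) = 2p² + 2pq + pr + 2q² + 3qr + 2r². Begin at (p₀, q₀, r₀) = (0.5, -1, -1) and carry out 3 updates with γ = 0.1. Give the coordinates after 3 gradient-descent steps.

(0.351, -0.203, -0.061)

∇g = (4p + 2q + r, 2p + 4q + 3r, p + 3q + 4r)
Step 1: at (0.5, -1, -1), ∇g = (-1, -6, -6.5) → (0.5, -1, -1) − 0.1·(-1, -6, -6.5) = (0.6, -0.4, -0.35)
Step 2: at (0.6, -0.4, -0.35), ∇g = (1.25, -1.45, -2) → (0.6, -0.4, -0.35) − 0.1·(1.25, -1.45, -2) = (0.475, -0.255, -0.15)
Step 3: at (0.475, -0.255, -0.15), ∇g = (1.24, -0.52, -0.89) → (0.475, -0.255, -0.15) − 0.1·(1.24, -0.52, -0.89) = (0.351, -0.203, -0.061)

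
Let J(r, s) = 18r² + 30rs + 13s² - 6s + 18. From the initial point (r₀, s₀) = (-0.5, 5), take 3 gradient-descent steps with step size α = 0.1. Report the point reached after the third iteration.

(-292.052, -241.184)

∇J = (36r + 30s, 30r + 26s - 6)
Step 1: at (-0.5, 5), ∇J = (132, 109) → (-0.5, 5) − 0.1·(132, 109) = (-13.7, -5.9)
Step 2: at (-13.7, -5.9), ∇J = (-670.2, -570.4) → (-13.7, -5.9) − 0.1·(-670.2, -570.4) = (53.32, 51.14)
Step 3: at (53.32, 51.14), ∇J = (3453.72, 2923.24) → (53.32, 51.14) − 0.1·(3453.72, 2923.24) = (-292.052, -241.184)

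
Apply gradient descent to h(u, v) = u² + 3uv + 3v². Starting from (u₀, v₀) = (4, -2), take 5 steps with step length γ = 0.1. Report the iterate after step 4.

(3.3556, -1.7954)

∇h = (2u + 3v, 3u + 6v)
(u₁, v₁) = (4, -2) − 0.1·(2, 0) = (3.8, -2)
(u₂, v₂) = (3.8, -2) − 0.1·(1.6, -0.6) = (3.64, -1.94)
(u₃, v₃) = (3.64, -1.94) − 0.1·(1.46, -0.72) = (3.494, -1.868)
(u₄, v₄) = (3.494, -1.868) − 0.1·(1.384, -0.726) = (3.3556, -1.7954)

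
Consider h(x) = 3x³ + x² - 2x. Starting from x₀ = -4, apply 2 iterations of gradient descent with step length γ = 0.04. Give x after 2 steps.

h′(x) = 9x² + 2x - 2
Step 1: h′(-4) = 134; x₁ = -4 − 0.04·134 = -9.36
Step 2: h′(-9.36) = 767.7664; x₂ = -9.36 − 0.04·767.7664 = -40.070656

-40.070656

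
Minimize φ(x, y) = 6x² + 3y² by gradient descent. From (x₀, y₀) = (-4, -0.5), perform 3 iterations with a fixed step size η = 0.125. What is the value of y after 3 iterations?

∇φ = (12x, 6y)
(x₁, y₁) = (-4, -0.5) − 0.125·(-48, -3) = (2, -0.125)
(x₂, y₂) = (2, -0.125) − 0.125·(24, -0.75) = (-1, -0.03125)
(x₃, y₃) = (-1, -0.03125) − 0.125·(-12, -0.1875) = (0.5, -0.0078125)
y = -0.0078125

-0.0078125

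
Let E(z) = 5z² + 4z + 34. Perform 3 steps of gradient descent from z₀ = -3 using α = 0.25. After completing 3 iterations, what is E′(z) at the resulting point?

E′(z) = 10z + 4
z₁ = -3 − 0.25·(-26) = 3.5
z₂ = 3.5 − 0.25·39 = -6.25
z₃ = -6.25 − 0.25·(-58.5) = 8.375
E′(z) at (8.375) = 87.75

87.75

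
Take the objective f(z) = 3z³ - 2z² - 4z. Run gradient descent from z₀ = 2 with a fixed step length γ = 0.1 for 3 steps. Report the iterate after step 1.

f′(z) = 9z² - 4z - 4
z₁ = 2 − 0.1·24 = -0.4

-0.4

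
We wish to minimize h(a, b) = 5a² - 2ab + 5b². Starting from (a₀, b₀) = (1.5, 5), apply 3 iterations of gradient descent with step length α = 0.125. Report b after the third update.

-0.21875

∇h = (10a - 2b, -2a + 10b)
Step 1: at (1.5, 5), ∇h = (5, 47) → (1.5, 5) − 0.125·(5, 47) = (0.875, -0.875)
Step 2: at (0.875, -0.875), ∇h = (10.5, -10.5) → (0.875, -0.875) − 0.125·(10.5, -10.5) = (-0.4375, 0.4375)
Step 3: at (-0.4375, 0.4375), ∇h = (-5.25, 5.25) → (-0.4375, 0.4375) − 0.125·(-5.25, 5.25) = (0.21875, -0.21875)
b = -0.21875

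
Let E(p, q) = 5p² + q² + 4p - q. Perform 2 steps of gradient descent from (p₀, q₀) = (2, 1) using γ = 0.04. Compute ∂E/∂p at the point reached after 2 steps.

∇E = (10p + 4, 2q - 1)
(p₁, q₁) = (2, 1) − 0.04·(24, 1) = (1.04, 0.96)
(p₂, q₂) = (1.04, 0.96) − 0.04·(14.4, 0.92) = (0.464, 0.9232)
∂E/∂p at (0.464, 0.9232) = 8.64

8.64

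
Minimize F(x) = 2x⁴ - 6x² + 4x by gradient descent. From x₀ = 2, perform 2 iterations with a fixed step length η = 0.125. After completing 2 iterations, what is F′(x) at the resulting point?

303742.828125

F′(x) = 8x³ - 12x + 4
x₁ = 2 − 0.125·44 = -3.5
x₂ = -3.5 − 0.125·(-297) = 33.625
F′(x) at (33.625) = 303742.828125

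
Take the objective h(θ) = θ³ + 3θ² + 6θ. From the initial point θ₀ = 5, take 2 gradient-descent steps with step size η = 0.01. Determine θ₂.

3.142637

h′(θ) = 3θ² + 6θ + 6
θ₁ = 5 − 0.01·111 = 3.89
θ₂ = 3.89 − 0.01·74.7363 = 3.142637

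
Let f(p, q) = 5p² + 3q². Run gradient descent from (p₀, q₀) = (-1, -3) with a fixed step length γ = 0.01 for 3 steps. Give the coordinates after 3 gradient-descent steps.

(-0.729, -2.491752)

∇f = (10p, 6q)
Step 1: at (-1, -3), ∇f = (-10, -18) → (-1, -3) − 0.01·(-10, -18) = (-0.9, -2.82)
Step 2: at (-0.9, -2.82), ∇f = (-9, -16.92) → (-0.9, -2.82) − 0.01·(-9, -16.92) = (-0.81, -2.6508)
Step 3: at (-0.81, -2.6508), ∇f = (-8.1, -15.9048) → (-0.81, -2.6508) − 0.01·(-8.1, -15.9048) = (-0.729, -2.491752)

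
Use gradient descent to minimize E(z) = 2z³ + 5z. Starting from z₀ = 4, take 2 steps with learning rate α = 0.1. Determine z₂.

-28.926

E′(z) = 6z² + 5
Step 1: E′(4) = 101; z₁ = 4 − 0.1·101 = -6.1
Step 2: E′(-6.1) = 228.26; z₂ = -6.1 − 0.1·228.26 = -28.926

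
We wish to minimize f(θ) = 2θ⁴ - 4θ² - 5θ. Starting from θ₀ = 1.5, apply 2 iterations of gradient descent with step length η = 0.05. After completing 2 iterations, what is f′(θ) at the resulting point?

f′(θ) = 8θ³ - 8θ - 5
Step 1: f′(1.5) = 10; θ₁ = 1.5 − 0.05·10 = 1
Step 2: f′(1) = -5; θ₂ = 1 − 0.05·(-5) = 1.25
f′(θ) at (1.25) = 0.625

0.625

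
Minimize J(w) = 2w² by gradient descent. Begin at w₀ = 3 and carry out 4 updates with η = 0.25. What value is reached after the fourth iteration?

0

J′(w) = 4w
w₁ = 3 − 0.25·12 = 0
w₂ = 0 − 0.25·0 = 0
w₃ = 0 − 0.25·0 = 0
w₄ = 0 − 0.25·0 = 0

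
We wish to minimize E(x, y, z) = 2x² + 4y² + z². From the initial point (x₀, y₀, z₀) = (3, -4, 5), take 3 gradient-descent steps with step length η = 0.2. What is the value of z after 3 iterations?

1.08

∇E = (4x, 8y, 2z)
(x₁, y₁, z₁) = (3, -4, 5) − 0.2·(12, -32, 10) = (0.6, 2.4, 3)
(x₂, y₂, z₂) = (0.6, 2.4, 3) − 0.2·(2.4, 19.2, 6) = (0.12, -1.44, 1.8)
(x₃, y₃, z₃) = (0.12, -1.44, 1.8) − 0.2·(0.48, -11.52, 3.6) = (0.024, 0.864, 1.08)
z = 1.08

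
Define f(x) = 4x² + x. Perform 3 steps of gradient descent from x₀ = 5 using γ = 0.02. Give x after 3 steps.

f′(x) = 8x + 1
x₁ = 5 − 0.02·41 = 4.18
x₂ = 4.18 − 0.02·34.44 = 3.4912
x₃ = 3.4912 − 0.02·28.9296 = 2.912608

2.912608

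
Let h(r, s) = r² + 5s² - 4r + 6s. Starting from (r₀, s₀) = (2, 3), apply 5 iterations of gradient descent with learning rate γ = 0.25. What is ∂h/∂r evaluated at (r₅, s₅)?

∇h = (2r - 4, 10s + 6)
(r₁, s₁) = (2, 3) − 0.25·(0, 36) = (2, -6)
(r₂, s₂) = (2, -6) − 0.25·(0, -54) = (2, 7.5)
(r₃, s₃) = (2, 7.5) − 0.25·(0, 81) = (2, -12.75)
(r₄, s₄) = (2, -12.75) − 0.25·(0, -121.5) = (2, 17.625)
(r₅, s₅) = (2, 17.625) − 0.25·(0, 182.25) = (2, -27.9375)
∂h/∂r at (2, -27.9375) = 0

0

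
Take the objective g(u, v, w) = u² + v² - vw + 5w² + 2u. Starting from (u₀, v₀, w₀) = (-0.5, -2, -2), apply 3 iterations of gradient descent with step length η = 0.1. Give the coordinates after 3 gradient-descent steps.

(-0.744, -1.186, -0.146)

∇g = (2u + 2, 2v - w, -v + 10w)
Step 1: at (-0.5, -2, -2), ∇g = (1, -2, -18) → (-0.5, -2, -2) − 0.1·(1, -2, -18) = (-0.6, -1.8, -0.2)
Step 2: at (-0.6, -1.8, -0.2), ∇g = (0.8, -3.4, -0.2) → (-0.6, -1.8, -0.2) − 0.1·(0.8, -3.4, -0.2) = (-0.68, -1.46, -0.18)
Step 3: at (-0.68, -1.46, -0.18), ∇g = (0.64, -2.74, -0.34) → (-0.68, -1.46, -0.18) − 0.1·(0.64, -2.74, -0.34) = (-0.744, -1.186, -0.146)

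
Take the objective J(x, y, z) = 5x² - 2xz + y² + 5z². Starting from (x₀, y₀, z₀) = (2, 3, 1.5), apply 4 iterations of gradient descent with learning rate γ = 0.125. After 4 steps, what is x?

∇J = (10x - 2z, 2y, -2x + 10z)
Step 1: at (2, 3, 1.5), ∇J = (17, 6, 11) → (2, 3, 1.5) − 0.125·(17, 6, 11) = (-0.125, 2.25, 0.125)
Step 2: at (-0.125, 2.25, 0.125), ∇J = (-1.5, 4.5, 1.5) → (-0.125, 2.25, 0.125) − 0.125·(-1.5, 4.5, 1.5) = (0.0625, 1.6875, -0.0625)
Step 3: at (0.0625, 1.6875, -0.0625), ∇J = (0.75, 3.375, -0.75) → (0.0625, 1.6875, -0.0625) − 0.125·(0.75, 3.375, -0.75) = (-0.03125, 1.265625, 0.03125)
Step 4: at (-0.03125, 1.265625, 0.03125), ∇J = (-0.375, 2.53125, 0.375) → (-0.03125, 1.265625, 0.03125) − 0.125·(-0.375, 2.53125, 0.375) = (0.015625, 0.94921875, -0.015625)
x = 0.015625

0.015625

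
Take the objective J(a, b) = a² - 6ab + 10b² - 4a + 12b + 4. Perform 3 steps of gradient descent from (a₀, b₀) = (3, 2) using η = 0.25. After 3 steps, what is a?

44.875

∇J = (2a - 6b - 4, -6a + 20b + 12)
Step 1: at (3, 2), ∇J = (-10, 34) → (3, 2) − 0.25·(-10, 34) = (5.5, -6.5)
Step 2: at (5.5, -6.5), ∇J = (46, -151) → (5.5, -6.5) − 0.25·(46, -151) = (-6, 31.25)
Step 3: at (-6, 31.25), ∇J = (-203.5, 673) → (-6, 31.25) − 0.25·(-203.5, 673) = (44.875, -137)
a = 44.875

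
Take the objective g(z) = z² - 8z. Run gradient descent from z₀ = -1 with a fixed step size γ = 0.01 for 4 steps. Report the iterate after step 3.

g′(z) = 2z - 8
Step 1: g′(-1) = -10; z₁ = -1 − 0.01·(-10) = -0.9
Step 2: g′(-0.9) = -9.8; z₂ = -0.9 − 0.01·(-9.8) = -0.802
Step 3: g′(-0.802) = -9.604; z₃ = -0.802 − 0.01·(-9.604) = -0.70596

-0.70596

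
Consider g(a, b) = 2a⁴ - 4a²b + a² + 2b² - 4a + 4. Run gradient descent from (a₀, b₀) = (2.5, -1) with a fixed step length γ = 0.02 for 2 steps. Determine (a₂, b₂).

(-0.28312192, -0.372288)

∇g = (8a³ - 8ab + 2a - 4, -4a² + 4b)
(a₁, b₁) = (2.5, -1) − 0.02·(146, -29) = (-0.42, -0.42)
(a₂, b₂) = (-0.42, -0.42) − 0.02·(-6.843904, -2.3856) = (-0.28312192, -0.372288)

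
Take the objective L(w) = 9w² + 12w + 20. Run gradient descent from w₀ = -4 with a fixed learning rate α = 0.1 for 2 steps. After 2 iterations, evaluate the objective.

56.96

L′(w) = 18w + 12
w₁ = -4 − 0.1·(-60) = 2
w₂ = 2 − 0.1·48 = -2.8
L(-2.8) = 56.96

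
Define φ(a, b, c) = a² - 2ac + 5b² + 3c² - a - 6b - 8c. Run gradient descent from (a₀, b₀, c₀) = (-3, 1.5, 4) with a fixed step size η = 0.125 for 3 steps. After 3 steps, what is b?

∇φ = (2a - 2c - 1, 10b - 6, -2a + 6c - 8)
Step 1: at (-3, 1.5, 4), ∇φ = (-15, 9, 22) → (-3, 1.5, 4) − 0.125·(-15, 9, 22) = (-1.125, 0.375, 1.25)
Step 2: at (-1.125, 0.375, 1.25), ∇φ = (-5.75, -2.25, 1.75) → (-1.125, 0.375, 1.25) − 0.125·(-5.75, -2.25, 1.75) = (-0.40625, 0.65625, 1.03125)
Step 3: at (-0.40625, 0.65625, 1.03125), ∇φ = (-3.875, 0.5625, -1) → (-0.40625, 0.65625, 1.03125) − 0.125·(-3.875, 0.5625, -1) = (0.078125, 0.5859375, 1.15625)
b = 0.5859375

0.5859375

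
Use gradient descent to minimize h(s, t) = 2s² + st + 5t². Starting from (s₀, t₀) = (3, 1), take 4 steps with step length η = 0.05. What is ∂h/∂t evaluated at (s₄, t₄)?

0.12748125

∇h = (4s + t, s + 10t)
Step 1: at (3, 1), ∇h = (13, 13) → (3, 1) − 0.05·(13, 13) = (2.35, 0.35)
Step 2: at (2.35, 0.35), ∇h = (9.75, 5.85) → (2.35, 0.35) − 0.05·(9.75, 5.85) = (1.8625, 0.0575)
Step 3: at (1.8625, 0.0575), ∇h = (7.5075, 2.4375) → (1.8625, 0.0575) − 0.05·(7.5075, 2.4375) = (1.487125, -0.064375)
Step 4: at (1.487125, -0.064375), ∇h = (5.884125, 0.843375) → (1.487125, -0.064375) − 0.05·(5.884125, 0.843375) = (1.19291875, -0.10654375)
∂h/∂t at (1.19291875, -0.10654375) = 0.12748125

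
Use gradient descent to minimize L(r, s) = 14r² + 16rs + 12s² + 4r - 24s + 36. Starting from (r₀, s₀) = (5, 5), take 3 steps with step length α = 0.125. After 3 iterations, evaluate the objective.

5783224

∇L = (28r + 16s + 4, 16r + 24s - 24)
(r₁, s₁) = (5, 5) − 0.125·(224, 176) = (-23, -17)
(r₂, s₂) = (-23, -17) − 0.125·(-912, -800) = (91, 83)
(r₃, s₃) = (91, 83) − 0.125·(3880, 3424) = (-394, -345)
L(-394, -345) = 5783224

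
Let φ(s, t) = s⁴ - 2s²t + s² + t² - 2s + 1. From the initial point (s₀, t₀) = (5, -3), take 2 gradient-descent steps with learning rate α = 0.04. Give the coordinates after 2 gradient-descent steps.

∇φ = (4s³ - 4st + 2s - 2, -2s² + 2t)
Step 1: at (5, -3), ∇φ = (568, -56) → (5, -3) − 0.04·(568, -56) = (-17.72, -0.76)
Step 2: at (-17.72, -0.76), ∇φ = (-22347.515392, -629.5168) → (-17.72, -0.76) − 0.04·(-22347.515392, -629.5168) = (876.18061568, 24.420672)

(876.18061568, 24.420672)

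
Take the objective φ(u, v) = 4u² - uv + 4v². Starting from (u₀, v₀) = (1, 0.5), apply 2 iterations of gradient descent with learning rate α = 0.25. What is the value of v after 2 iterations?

0.03125

∇φ = (8u - v, -u + 8v)
Step 1: at (1, 0.5), ∇φ = (7.5, 3) → (1, 0.5) − 0.25·(7.5, 3) = (-0.875, -0.25)
Step 2: at (-0.875, -0.25), ∇φ = (-6.75, -1.125) → (-0.875, -0.25) − 0.25·(-6.75, -1.125) = (0.8125, 0.03125)
v = 0.03125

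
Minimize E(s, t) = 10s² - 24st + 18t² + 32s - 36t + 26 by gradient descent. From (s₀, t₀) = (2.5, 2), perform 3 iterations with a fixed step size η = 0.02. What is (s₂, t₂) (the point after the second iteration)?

(1.6424, 2.288)

∇E = (20s - 24t + 32, -24s + 36t - 36)
(s₁, t₁) = (2.5, 2) − 0.02·(34, -24) = (1.82, 2.48)
(s₂, t₂) = (1.82, 2.48) − 0.02·(8.88, 9.6) = (1.6424, 2.288)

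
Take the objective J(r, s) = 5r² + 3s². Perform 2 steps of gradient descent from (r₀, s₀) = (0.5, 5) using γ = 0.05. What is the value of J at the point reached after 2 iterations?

∇J = (10r, 6s)
(r₁, s₁) = (0.5, 5) − 0.05·(5, 30) = (0.25, 3.5)
(r₂, s₂) = (0.25, 3.5) − 0.05·(2.5, 21) = (0.125, 2.45)
J(0.125, 2.45) = 18.085625

18.085625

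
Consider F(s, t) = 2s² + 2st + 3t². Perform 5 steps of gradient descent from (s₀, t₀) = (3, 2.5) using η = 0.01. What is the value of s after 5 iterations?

2.25266612

∇F = (4s + 2t, 2s + 6t)
(s₁, t₁) = (3, 2.5) − 0.01·(17, 21) = (2.83, 2.29)
(s₂, t₂) = (2.83, 2.29) − 0.01·(15.9, 19.4) = (2.671, 2.096)
(s₃, t₃) = (2.671, 2.096) − 0.01·(14.876, 17.918) = (2.52224, 1.91682)
(s₄, t₄) = (2.52224, 1.91682) − 0.01·(13.9226, 16.5454) = (2.383014, 1.751366)
(s₅, t₅) = (2.383014, 1.751366) − 0.01·(13.034788, 15.274224) = (2.25266612, 1.59862376)
s = 2.25266612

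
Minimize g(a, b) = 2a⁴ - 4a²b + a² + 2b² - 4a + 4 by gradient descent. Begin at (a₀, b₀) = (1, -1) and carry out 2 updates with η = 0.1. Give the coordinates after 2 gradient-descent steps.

∇g = (8a³ - 8ab + 2a - 4, -4a² + 4b)
Step 1: at (1, -1), ∇g = (14, -8) → (1, -1) − 0.1·(14, -8) = (-0.4, -0.2)
Step 2: at (-0.4, -0.2), ∇g = (-5.952, -1.44) → (-0.4, -0.2) − 0.1·(-5.952, -1.44) = (0.1952, -0.056)

(0.1952, -0.056)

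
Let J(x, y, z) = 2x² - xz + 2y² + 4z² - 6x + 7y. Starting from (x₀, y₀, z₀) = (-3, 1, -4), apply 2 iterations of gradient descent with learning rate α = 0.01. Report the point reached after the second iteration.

∇J = (4x - z - 6, 4y + 7, -x + 8z)
Step 1: at (-3, 1, -4), ∇J = (-14, 11, -29) → (-3, 1, -4) − 0.01·(-14, 11, -29) = (-2.86, 0.89, -3.71)
Step 2: at (-2.86, 0.89, -3.71), ∇J = (-13.73, 10.56, -26.82) → (-2.86, 0.89, -3.71) − 0.01·(-13.73, 10.56, -26.82) = (-2.7227, 0.7844, -3.4418)

(-2.7227, 0.7844, -3.4418)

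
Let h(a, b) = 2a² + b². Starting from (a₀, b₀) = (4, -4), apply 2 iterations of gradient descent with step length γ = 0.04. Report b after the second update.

∇h = (4a, 2b)
Step 1: at (4, -4), ∇h = (16, -8) → (4, -4) − 0.04·(16, -8) = (3.36, -3.68)
Step 2: at (3.36, -3.68), ∇h = (13.44, -7.36) → (3.36, -3.68) − 0.04·(13.44, -7.36) = (2.8224, -3.3856)
b = -3.3856

-3.3856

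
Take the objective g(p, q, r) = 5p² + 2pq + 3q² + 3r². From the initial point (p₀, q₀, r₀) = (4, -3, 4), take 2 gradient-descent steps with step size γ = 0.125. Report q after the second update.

∇g = (10p + 2q, 2p + 6q, 6r)
Step 1: at (4, -3, 4), ∇g = (34, -10, 24) → (4, -3, 4) − 0.125·(34, -10, 24) = (-0.25, -1.75, 1)
Step 2: at (-0.25, -1.75, 1), ∇g = (-6, -11, 6) → (-0.25, -1.75, 1) − 0.125·(-6, -11, 6) = (0.5, -0.375, 0.25)
q = -0.375

-0.375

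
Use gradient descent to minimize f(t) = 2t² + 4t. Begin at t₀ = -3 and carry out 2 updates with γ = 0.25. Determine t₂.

-1

f′(t) = 4t + 4
Step 1: f′(-3) = -8; t₁ = -3 − 0.25·(-8) = -1
Step 2: f′(-1) = 0; t₂ = -1 − 0.25·0 = -1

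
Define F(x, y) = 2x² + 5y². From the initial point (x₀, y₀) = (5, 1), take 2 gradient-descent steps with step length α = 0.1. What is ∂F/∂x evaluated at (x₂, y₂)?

7.2

∇F = (4x, 10y)
Step 1: at (5, 1), ∇F = (20, 10) → (5, 1) − 0.1·(20, 10) = (3, 0)
Step 2: at (3, 0), ∇F = (12, 0) → (3, 0) − 0.1·(12, 0) = (1.8, 0)
∂F/∂x at (1.8, 0) = 7.2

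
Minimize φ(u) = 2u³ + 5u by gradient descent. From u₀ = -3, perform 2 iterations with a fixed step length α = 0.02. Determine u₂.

φ′(u) = 6u² + 5
u₁ = -3 − 0.02·59 = -4.18
u₂ = -4.18 − 0.02·109.8344 = -6.376688

-6.376688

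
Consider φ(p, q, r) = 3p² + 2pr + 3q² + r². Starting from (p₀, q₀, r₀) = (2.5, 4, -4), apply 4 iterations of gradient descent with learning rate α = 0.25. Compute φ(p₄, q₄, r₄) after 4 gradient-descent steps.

1.109375

∇φ = (6p + 2r, 6q, 2p + 2r)
Step 1: at (2.5, 4, -4), ∇φ = (7, 24, -3) → (2.5, 4, -4) − 0.25·(7, 24, -3) = (0.75, -2, -3.25)
Step 2: at (0.75, -2, -3.25), ∇φ = (-2, -12, -5) → (0.75, -2, -3.25) − 0.25·(-2, -12, -5) = (1.25, 1, -2)
Step 3: at (1.25, 1, -2), ∇φ = (3.5, 6, -1.5) → (1.25, 1, -2) − 0.25·(3.5, 6, -1.5) = (0.375, -0.5, -1.625)
Step 4: at (0.375, -0.5, -1.625), ∇φ = (-1, -3, -2.5) → (0.375, -0.5, -1.625) − 0.25·(-1, -3, -2.5) = (0.625, 0.25, -1)
φ(0.625, 0.25, -1) = 1.109375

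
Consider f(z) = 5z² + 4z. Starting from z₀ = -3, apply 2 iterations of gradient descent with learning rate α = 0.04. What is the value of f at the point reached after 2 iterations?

3.58048

f′(z) = 10z + 4
z₁ = -3 − 0.04·(-26) = -1.96
z₂ = -1.96 − 0.04·(-15.6) = -1.336
f(-1.336) = 3.58048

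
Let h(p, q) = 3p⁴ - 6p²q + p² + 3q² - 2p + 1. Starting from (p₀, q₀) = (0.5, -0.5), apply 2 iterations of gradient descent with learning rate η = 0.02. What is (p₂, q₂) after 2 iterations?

∇h = (12p³ - 12pq + 2p - 2, -6p² + 6q)
Step 1: at (0.5, -0.5), ∇h = (3.5, -4.5) → (0.5, -0.5) − 0.02·(3.5, -4.5) = (0.43, -0.41)
Step 2: at (0.43, -0.41), ∇h = (1.929684, -3.5694) → (0.43, -0.41) − 0.02·(1.929684, -3.5694) = (0.39140632, -0.338612)

(0.39140632, -0.338612)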